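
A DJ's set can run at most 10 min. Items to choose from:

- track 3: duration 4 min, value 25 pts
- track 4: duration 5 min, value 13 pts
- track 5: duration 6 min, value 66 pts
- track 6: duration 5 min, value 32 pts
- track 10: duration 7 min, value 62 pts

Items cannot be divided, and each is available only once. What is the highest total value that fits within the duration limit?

91 pts

Check high-value combinations within 10 min:
- track 3+track 5: duration 4+6=10, value 25+66=91
- track 5: duration 6, value 66
- track 10: duration 7, value 62
- track 3+track 6: duration 4+5=9, value 25+32=57
- track 4+track 6: duration 5+5=10, value 13+32=45
Best: 91 pts.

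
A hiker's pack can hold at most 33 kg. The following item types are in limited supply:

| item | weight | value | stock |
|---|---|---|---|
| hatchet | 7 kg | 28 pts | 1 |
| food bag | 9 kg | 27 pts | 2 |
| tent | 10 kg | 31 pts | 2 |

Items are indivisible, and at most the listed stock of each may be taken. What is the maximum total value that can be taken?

Top feasible selections:
- 1×hatchet + 2×tent: weight 27, value 90
- 1×food bag + 2×tent: weight 29, value 89
Best: 90 pts.

90 pts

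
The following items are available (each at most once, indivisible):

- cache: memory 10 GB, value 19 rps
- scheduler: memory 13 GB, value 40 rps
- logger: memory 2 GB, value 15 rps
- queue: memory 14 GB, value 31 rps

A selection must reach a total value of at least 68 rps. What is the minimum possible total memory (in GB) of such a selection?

Subsets with value ≥ 68, sorted by total memory:
- cache+scheduler+logger: memory 25, value 74
- scheduler+queue: memory 27, value 71
Minimum memory: 25 GB.

25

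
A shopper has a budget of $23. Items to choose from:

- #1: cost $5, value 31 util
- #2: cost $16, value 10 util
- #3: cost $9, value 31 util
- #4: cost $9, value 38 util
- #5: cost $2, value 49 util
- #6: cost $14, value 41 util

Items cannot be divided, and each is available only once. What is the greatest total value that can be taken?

121 util

Check high-value combinations within $23:
- #1+#5+#6: cost 5+2+14=21, value 31+49+41=121
- #1+#4+#5: cost 5+9+2=16, value 31+38+49=118
- #3+#4+#5: cost 9+9+2=20, value 31+38+49=118
- #1+#3+#5: cost 5+9+2=16, value 31+31+49=111
Best: 121 util.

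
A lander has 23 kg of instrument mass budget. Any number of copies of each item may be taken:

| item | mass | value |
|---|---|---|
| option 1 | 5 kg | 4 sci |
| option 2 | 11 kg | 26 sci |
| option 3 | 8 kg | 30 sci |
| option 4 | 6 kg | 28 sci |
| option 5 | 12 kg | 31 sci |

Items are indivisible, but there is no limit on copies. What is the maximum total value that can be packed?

Best value-per-unit is option 4 at 28/6; filling with it alone gives 3×28 = 84.
Optimal mix: 1×option 1 + 3×option 4 → mass 23, value 88.

88 sci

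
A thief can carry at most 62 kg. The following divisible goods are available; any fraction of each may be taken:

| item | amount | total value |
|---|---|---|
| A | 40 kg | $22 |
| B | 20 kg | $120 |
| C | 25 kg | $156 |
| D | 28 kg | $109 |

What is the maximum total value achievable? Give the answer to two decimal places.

Take in order of value per unit:
- C (156/25 per unit): all 25 → value 156, running total 156.00
- B (120/20 per unit): all 20 → value 120, running total 276.00
- D (109/28 per unit): 17 of 28 → value 17×109/28 = 66.1786, running total 342.18
Total 342.18.

342.18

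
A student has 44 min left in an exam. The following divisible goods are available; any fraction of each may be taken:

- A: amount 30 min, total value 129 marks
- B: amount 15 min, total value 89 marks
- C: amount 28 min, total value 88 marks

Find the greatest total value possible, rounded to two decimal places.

Take in order of value per unit:
- B (89/15 per unit): all 15 → value 89, running total 89.00
- A (129/30 per unit): 29 of 30 → value 29×129/30 = 124.7000, running total 213.70
Total 213.70.

213.70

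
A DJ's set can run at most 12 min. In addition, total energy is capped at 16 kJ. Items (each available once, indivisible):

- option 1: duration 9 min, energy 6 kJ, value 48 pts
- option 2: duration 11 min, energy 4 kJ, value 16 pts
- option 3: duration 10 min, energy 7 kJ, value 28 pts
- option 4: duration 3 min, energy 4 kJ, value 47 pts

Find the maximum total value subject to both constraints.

Feasible sets respecting both limits:
- option 1+option 4: duration 12, energy 10, value 95
- option 1: duration 9, energy 6, value 48
- option 4: duration 3, energy 4, value 47
- option 3: duration 10, energy 7, value 28
Best: 95 pts.

95 pts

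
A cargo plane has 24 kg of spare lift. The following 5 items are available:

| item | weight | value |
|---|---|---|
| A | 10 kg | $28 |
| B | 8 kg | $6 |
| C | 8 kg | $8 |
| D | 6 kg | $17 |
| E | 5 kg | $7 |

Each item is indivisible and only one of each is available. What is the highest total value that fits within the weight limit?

Check high-value combinations within 24 kg:
- A+C+D: weight 10+8+6=24, value 28+8+17=53
- A+D+E: weight 10+6+5=21, value 28+17+7=52
- A+B+D: weight 10+8+6=24, value 28+6+17=51
Best: $53.

$53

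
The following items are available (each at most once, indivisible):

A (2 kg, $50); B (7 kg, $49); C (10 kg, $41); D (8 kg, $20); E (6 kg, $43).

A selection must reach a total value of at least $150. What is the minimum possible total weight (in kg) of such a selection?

23

Subsets with value ≥ 150, sorted by total weight:
- A+B+D+E: weight 23, value 162
- A+B+C+E: weight 25, value 183
- A+C+D+E: weight 26, value 154
- A+B+C+D: weight 27, value 160
Minimum weight: 23 kg.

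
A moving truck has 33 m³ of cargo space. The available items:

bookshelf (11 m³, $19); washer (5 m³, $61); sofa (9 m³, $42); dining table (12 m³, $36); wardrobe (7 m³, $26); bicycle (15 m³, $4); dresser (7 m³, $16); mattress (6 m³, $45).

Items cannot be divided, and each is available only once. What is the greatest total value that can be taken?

$184

Check high-value combinations within 33 m³:
- washer+sofa+dining table+mattress: volume 5+9+12+6=32, value 61+42+36+45=184
- washer+sofa+wardrobe+mattress: volume 5+9+7+6=27, value 61+42+26+45=174
- washer+dining table+wardrobe+mattress: volume 5+12+7+6=30, value 61+36+26+45=168
- bookshelf+washer+sofa+mattress: volume 11+5+9+6=31, value 19+61+42+45=167
Best: $184.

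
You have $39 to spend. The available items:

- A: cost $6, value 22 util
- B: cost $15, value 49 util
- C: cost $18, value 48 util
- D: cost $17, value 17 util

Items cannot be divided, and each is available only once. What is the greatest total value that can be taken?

119 util

This is a 0/1 knapsack; check combinations near the capacity.
- A+B+C: cost 6+15+18=39, value 22+49+48=119
- B+C: cost 15+18=33, value 49+48=97
- A+B+D: cost 6+15+17=38, value 22+49+17=88
Best: 119 util.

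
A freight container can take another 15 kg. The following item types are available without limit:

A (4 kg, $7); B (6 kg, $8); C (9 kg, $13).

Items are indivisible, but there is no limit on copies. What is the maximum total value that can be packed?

$22

Best value-per-unit is A at 7/4; filling with it alone gives 3×7 = 21.
Optimal mix: 2×A + 1×B → weight 14, value 22.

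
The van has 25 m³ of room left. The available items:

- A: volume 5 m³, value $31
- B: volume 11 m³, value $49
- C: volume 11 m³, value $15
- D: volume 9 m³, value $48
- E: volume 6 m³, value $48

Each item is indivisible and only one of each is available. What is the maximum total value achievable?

Check high-value combinations within 25 m³:
- A+B+E: volume 5+11+6=22, value 31+49+48=128
- A+B+D: volume 5+11+9=25, value 31+49+48=128
- A+D+E: volume 5+9+6=20, value 31+48+48=127
- B+E: volume 11+6=17, value 49+48=97
Best: $128.

$128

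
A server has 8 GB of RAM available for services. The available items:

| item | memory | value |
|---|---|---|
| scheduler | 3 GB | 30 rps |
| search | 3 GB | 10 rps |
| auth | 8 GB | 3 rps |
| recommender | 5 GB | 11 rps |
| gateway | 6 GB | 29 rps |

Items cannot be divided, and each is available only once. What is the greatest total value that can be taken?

41 rps

This is a 0/1 knapsack; check combinations near the capacity.
- scheduler+recommender: memory 3+5=8, value 30+11=41
- scheduler+search: memory 3+3=6, value 30+10=40
- scheduler: memory 3, value 30
- gateway: memory 6, value 29
Best: 41 rps.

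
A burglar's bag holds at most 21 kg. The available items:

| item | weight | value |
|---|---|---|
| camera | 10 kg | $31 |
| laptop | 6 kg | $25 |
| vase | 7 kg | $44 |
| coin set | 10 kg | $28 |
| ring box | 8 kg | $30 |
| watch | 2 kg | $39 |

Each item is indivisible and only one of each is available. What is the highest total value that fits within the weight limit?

Check high-value combinations within 21 kg:
- camera+vase+watch: weight 10+7+2=19, value 31+44+39=114
- vase+ring box+watch: weight 7+8+2=17, value 44+30+39=113
- vase+coin set+watch: weight 7+10+2=19, value 44+28+39=111
- laptop+vase+watch: weight 6+7+2=15, value 25+44+39=108
Best: $114.

$114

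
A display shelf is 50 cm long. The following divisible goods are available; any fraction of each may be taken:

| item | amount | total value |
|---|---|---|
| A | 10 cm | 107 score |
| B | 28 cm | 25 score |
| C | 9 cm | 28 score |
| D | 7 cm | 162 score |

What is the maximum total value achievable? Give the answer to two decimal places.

Take in order of value per unit:
- D (162/7 per unit): all 7 → value 162, running total 162.00
- A (107/10 per unit): all 10 → value 107, running total 269.00
- C (28/9 per unit): all 9 → value 28, running total 297.00
- B (25/28 per unit): 24 of 28 → value 24×25/28 = 21.4286, running total 318.43
Total 318.43.

318.43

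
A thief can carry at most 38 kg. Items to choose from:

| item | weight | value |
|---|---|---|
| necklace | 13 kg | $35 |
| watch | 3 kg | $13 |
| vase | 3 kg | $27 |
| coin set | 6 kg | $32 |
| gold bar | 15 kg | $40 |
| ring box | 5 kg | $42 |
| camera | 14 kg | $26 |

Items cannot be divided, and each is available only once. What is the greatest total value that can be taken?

Check high-value combinations within 38 kg:
- watch+vase+coin set+gold bar+ring box: weight 3+3+6+15+5=32, value 13+27+32+40+42=154
- necklace+watch+vase+coin set+ring box: weight 13+3+3+6+5=30, value 35+13+27+32+42=149
- necklace+vase+gold bar+ring box: weight 13+3+15+5=36, value 35+27+40+42=144
- necklace+watch+vase+ring box+camera: weight 13+3+3+5+14=38, value 35+13+27+42+26=143
- vase+coin set+gold bar+ring box: weight 3+6+15+5=29, value 27+32+40+42=141
Best: $154.

$154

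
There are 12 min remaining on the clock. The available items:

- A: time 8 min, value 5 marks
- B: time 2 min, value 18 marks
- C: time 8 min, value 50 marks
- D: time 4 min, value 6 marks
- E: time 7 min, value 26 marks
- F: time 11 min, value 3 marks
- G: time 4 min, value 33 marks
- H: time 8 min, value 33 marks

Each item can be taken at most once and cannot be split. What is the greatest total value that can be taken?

Check high-value combinations within 12 min:
- C+G: time 8+4=12, value 50+33=83
- B+C: time 2+8=10, value 18+50=68
- G+H: time 4+8=12, value 33+33=66
- E+G: time 7+4=11, value 26+33=59
Best: 83 marks.

83 marks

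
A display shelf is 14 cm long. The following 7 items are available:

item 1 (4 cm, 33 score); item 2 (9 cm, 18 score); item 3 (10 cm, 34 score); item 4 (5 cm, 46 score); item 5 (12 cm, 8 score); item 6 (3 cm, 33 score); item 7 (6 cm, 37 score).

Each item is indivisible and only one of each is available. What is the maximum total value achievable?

116 score

This is a 0/1 knapsack; check combinations near the capacity.
- item 4+item 6+item 7: length 5+3+6=14, value 46+33+37=116
- item 1+item 4+item 6: length 4+5+3=12, value 33+46+33=112
- item 1+item 6+item 7: length 4+3+6=13, value 33+33+37=103
- item 4+item 7: length 5+6=11, value 46+37=83
- item 4+item 6: length 5+3=8, value 46+33=79
Best: 116 score.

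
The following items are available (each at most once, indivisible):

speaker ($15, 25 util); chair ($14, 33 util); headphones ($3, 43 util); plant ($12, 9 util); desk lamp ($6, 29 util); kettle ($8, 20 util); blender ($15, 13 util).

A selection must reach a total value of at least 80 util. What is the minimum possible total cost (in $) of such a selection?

17

Subsets with value ≥ 80, sorted by total cost:
- headphones+desk lamp+kettle: cost 17, value 92
- headphones+plant+desk lamp: cost 21, value 81
Minimum cost: 17 $.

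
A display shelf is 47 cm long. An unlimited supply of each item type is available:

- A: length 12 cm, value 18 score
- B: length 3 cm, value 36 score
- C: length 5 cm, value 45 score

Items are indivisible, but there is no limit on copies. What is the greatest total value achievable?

549 score

Best value-per-unit is B at 36/3; filling with it alone gives 15×36 = 540.
Optimal mix: 14×B + 1×C → length 47, value 549.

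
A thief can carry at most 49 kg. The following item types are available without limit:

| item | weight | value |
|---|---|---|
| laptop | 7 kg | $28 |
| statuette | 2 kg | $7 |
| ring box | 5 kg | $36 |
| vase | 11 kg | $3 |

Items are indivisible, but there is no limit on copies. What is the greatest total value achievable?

Best value-per-unit is ring box at 36/5; filling with it alone gives 9×36 = 324.
Optimal mix: 2×statuette + 9×ring box → weight 49, value 338.

$338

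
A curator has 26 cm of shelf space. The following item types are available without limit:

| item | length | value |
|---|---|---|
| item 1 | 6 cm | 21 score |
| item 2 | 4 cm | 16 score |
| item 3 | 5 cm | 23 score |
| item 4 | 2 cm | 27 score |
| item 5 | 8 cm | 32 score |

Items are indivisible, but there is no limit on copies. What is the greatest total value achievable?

Best value-per-unit is item 4 at 27/2, and filling with it alone uses length 13×2=26. No mix of the others beats 13×27 = 351.

351 score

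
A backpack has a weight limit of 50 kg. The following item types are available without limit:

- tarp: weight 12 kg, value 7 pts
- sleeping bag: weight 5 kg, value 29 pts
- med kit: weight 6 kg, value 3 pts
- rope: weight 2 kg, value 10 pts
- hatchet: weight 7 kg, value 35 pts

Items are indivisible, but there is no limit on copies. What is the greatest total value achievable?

290 pts

Best value-per-unit is sleeping bag at 29/5, and filling with it alone uses weight 10×5=50. No mix of the others beats 10×29 = 290.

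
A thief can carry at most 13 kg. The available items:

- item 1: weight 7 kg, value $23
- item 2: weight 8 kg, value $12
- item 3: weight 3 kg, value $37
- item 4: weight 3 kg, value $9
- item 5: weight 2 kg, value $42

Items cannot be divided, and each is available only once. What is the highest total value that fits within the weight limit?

Check high-value combinations within 13 kg:
- item 1+item 3+item 5: weight 7+3+2=12, value 23+37+42=102
- item 2+item 3+item 5: weight 8+3+2=13, value 12+37+42=91
- item 3+item 4+item 5: weight 3+3+2=8, value 37+9+42=88
- item 3+item 5: weight 3+2=5, value 37+42=79
Best: $102.

$102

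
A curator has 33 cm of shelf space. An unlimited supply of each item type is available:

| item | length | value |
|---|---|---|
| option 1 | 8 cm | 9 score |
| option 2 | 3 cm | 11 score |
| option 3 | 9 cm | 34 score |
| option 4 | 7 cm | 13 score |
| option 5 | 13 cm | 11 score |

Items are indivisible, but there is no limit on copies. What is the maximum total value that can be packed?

124 score

Best value-per-unit is option 3 at 34/9; filling with it alone gives 3×34 = 102.
Optimal mix: 2×option 2 + 3×option 3 → length 33, value 124.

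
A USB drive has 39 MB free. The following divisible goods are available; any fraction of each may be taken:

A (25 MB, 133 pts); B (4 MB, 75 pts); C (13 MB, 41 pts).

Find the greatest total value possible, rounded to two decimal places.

239.54

Take in order of value per unit:
- B (75/4 per unit): all 4 → value 75, running total 75.00
- A (133/25 per unit): all 25 → value 133, running total 208.00
- C (41/13 per unit): 10 of 13 → value 10×41/13 = 31.5385, running total 239.54
Total 239.54.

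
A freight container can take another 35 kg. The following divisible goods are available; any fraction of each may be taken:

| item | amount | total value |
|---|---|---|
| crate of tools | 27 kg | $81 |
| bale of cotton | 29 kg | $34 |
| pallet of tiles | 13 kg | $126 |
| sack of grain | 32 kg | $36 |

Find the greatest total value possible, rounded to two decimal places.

192.00

Take in order of value per unit:
- pallet of tiles (126/13 per unit): all 13 → value 126, running total 126.00
- crate of tools (81/27 per unit): 22 of 27 → value 22×81/27 = 66.0000, running total 192.00
Total 192.00.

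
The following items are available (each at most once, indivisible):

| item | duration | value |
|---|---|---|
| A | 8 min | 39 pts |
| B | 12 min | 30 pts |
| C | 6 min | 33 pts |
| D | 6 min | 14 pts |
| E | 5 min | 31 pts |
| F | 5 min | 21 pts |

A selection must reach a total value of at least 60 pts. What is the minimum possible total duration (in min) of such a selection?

11

Subsets with value ≥ 60, sorted by total duration:
- C+E: duration 11, value 64
- A+E: duration 13, value 70
- A+F: duration 13, value 60
Minimum duration: 11 min.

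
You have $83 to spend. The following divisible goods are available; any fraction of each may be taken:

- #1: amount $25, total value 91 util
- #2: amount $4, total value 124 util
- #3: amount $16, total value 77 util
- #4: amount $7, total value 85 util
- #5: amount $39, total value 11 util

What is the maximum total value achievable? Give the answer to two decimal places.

Take in order of value per unit:
- #2 (124/4 per unit): all 4 → value 124, running total 124.00
- #4 (85/7 per unit): all 7 → value 85, running total 209.00
- #3 (77/16 per unit): all 16 → value 77, running total 286.00
- #1 (91/25 per unit): all 25 → value 91, running total 377.00
- #5 (11/39 per unit): 31 of 39 → value 31×11/39 = 8.7436, running total 385.74
Total 385.74.

385.74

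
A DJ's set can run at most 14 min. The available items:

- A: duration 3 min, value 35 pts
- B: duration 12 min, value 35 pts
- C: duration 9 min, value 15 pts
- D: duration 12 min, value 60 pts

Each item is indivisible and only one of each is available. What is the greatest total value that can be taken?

60 pts

Check high-value combinations within 14 min:
- D: duration 12, value 60
- A+C: duration 3+9=12, value 35+15=50
- A: duration 3, value 35
Best: 60 pts.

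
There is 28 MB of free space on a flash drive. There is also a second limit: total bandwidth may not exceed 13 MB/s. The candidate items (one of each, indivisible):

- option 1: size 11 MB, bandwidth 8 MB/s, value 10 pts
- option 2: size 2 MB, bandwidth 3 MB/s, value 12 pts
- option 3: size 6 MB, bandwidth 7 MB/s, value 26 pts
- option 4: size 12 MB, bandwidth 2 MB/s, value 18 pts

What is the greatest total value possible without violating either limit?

56 pts

Feasible sets respecting both limits:
- option 2+option 3+option 4: size 20, bandwidth 12, value 56
- option 3+option 4: size 18, bandwidth 9, value 44
- option 1+option 2+option 4: size 25, bandwidth 13, value 40
- option 2+option 3: size 8, bandwidth 10, value 38
Best: 56 pts.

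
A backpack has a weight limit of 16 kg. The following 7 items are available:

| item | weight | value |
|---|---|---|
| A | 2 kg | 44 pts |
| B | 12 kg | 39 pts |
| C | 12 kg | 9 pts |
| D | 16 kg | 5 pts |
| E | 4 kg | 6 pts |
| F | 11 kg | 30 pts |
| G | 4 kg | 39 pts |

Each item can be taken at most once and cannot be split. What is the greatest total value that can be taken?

89 pts

Check high-value combinations within 16 kg:
- A+E+G: weight 2+4+4=10, value 44+6+39=89
- A+G: weight 2+4=6, value 44+39=83
- A+B: weight 2+12=14, value 44+39=83
- B+G: weight 12+4=16, value 39+39=78
- A+F: weight 2+11=13, value 44+30=74
Best: 89 pts.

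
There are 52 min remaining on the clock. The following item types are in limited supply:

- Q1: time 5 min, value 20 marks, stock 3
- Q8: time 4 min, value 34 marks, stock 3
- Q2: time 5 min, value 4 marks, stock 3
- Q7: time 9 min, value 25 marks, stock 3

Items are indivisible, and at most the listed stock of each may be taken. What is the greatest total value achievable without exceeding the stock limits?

217 marks

Best selections within time 52 and stock limits:
- 2×Q1 + 3×Q8 + 3×Q7: time 49, value 217
- 3×Q1 + 3×Q8 + 1×Q2 + 2×Q7: time 50, value 216
- 3×Q1 + 3×Q8 + 2×Q7: time 45, value 212
- 3×Q1 + 2×Q8 + 3×Q7: time 50, value 203
Best: 217 marks.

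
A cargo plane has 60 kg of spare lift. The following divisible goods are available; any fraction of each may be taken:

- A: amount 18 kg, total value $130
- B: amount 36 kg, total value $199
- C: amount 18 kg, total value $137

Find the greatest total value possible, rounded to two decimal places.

399.67

Take in order of value per unit:
- C (137/18 per unit): all 18 → value 137, running total 137.00
- A (130/18 per unit): all 18 → value 130, running total 267.00
- B (199/36 per unit): 24 of 36 → value 24×199/36 = 132.6667, running total 399.67
Total 399.67.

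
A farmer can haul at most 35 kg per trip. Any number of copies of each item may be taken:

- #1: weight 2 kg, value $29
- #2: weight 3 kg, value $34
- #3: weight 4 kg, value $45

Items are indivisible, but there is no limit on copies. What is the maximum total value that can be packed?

Best value-per-unit is #1 at 29/2; filling with it alone gives 17×29 = 493.
Optimal mix: 16×#1 + 1×#2 → weight 35, value 498.

$498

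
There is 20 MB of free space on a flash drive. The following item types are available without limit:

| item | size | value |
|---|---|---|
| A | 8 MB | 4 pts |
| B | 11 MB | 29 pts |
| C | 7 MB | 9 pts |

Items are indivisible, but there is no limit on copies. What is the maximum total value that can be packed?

Best value-per-unit is B at 29/11; filling with it alone gives 1×29 = 29.
Optimal mix: 1×B + 1×C → size 18, value 38.

38 pts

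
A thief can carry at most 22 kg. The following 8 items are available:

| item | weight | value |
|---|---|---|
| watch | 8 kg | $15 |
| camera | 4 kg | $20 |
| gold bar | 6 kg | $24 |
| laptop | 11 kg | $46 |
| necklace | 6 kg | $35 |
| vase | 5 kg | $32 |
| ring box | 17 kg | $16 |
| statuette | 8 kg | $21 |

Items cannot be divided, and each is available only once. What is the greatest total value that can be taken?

Check high-value combinations within 22 kg:
- laptop+necklace+vase: weight 11+6+5=22, value 46+35+32=113
- camera+gold bar+necklace+vase: weight 4+6+6+5=21, value 20+24+35+32=111
- gold bar+laptop+vase: weight 6+11+5=22, value 24+46+32=102
- camera+laptop+necklace: weight 4+11+6=21, value 20+46+35=101
Best: $113.

$113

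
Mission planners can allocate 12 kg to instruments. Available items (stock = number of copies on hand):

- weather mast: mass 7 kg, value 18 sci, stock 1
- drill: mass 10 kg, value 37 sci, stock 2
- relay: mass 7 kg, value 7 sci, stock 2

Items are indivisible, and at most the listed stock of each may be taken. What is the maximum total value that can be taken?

37 sci

Top feasible selections:
- 1×drill: mass 10, value 37
- 1×weather mast: mass 7, value 18
Best: 37 sci.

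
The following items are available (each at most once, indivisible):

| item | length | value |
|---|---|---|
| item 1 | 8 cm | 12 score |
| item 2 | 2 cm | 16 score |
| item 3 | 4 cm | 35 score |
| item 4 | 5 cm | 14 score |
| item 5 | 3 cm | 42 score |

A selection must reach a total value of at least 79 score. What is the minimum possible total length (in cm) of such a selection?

9

Subsets with value ≥ 79, sorted by total length:
- item 2+item 3+item 5: length 9, value 93
- item 3+item 4+item 5: length 12, value 91
Minimum length: 9 cm.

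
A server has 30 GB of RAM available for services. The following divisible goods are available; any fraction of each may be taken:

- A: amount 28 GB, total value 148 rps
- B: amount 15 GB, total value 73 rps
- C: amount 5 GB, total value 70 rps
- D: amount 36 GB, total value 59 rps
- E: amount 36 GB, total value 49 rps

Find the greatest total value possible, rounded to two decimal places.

202.14

Take in order of value per unit:
- C (70/5 per unit): all 5 → value 70, running total 70.00
- A (148/28 per unit): 25 of 28 → value 25×148/28 = 132.1429, running total 202.14
Total 202.14.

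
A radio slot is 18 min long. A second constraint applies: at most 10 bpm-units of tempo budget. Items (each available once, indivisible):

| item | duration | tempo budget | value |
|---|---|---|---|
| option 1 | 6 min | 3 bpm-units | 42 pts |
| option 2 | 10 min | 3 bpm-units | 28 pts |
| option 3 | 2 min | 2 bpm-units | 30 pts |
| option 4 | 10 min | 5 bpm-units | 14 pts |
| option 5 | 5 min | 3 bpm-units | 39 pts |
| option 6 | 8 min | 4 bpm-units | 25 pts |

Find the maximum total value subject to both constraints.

Feasible sets respecting both limits:
- option 1+option 3+option 5: duration 13, tempo budget 8, value 111
- option 1+option 2+option 3: duration 18, tempo budget 8, value 100
- option 2+option 3+option 5: duration 17, tempo budget 8, value 97
Best: 111 pts.

111 pts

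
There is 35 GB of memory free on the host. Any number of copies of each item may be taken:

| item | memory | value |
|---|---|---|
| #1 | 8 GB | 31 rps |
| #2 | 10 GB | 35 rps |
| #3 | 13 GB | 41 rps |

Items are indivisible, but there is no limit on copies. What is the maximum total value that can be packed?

Best value-per-unit is #1 at 31/8; filling with it alone gives 4×31 = 124.
Optimal mix: 3×#1 + 1×#2 → memory 34, value 128.

128 rps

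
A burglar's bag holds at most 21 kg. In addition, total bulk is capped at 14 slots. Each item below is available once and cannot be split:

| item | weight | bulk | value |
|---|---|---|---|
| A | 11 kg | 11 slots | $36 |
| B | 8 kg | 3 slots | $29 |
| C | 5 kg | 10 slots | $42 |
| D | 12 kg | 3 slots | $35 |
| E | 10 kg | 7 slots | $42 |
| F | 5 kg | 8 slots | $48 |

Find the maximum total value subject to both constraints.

$83

Feasible sets respecting both limits:
- D+F: weight 17, bulk 11, value 83
- C+D: weight 17, bulk 13, value 77
- B+F: weight 13, bulk 11, value 77
Best: $83.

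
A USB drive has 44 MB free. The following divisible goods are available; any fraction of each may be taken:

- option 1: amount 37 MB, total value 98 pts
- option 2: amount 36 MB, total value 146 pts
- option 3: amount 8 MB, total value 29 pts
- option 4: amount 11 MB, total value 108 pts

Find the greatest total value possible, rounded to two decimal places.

241.83

Take in order of value per unit:
- option 4 (108/11 per unit): all 11 → value 108, running total 108.00
- option 2 (146/36 per unit): 33 of 36 → value 33×146/36 = 133.8333, running total 241.83
Total 241.83.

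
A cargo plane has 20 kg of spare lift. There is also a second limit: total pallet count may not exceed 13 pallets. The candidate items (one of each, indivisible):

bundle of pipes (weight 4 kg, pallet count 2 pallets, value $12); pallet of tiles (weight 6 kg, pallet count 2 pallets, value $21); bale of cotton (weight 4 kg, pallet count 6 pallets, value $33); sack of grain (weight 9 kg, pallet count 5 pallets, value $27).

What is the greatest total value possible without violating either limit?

Feasible sets respecting both limits:
- pallet of tiles+bale of cotton+sack of grain: weight 19, pallet count 13, value 81
- bundle of pipes+bale of cotton+sack of grain: weight 17, pallet count 13, value 72
- bundle of pipes+pallet of tiles+bale of cotton: weight 14, pallet count 10, value 66
Best: $81.

$81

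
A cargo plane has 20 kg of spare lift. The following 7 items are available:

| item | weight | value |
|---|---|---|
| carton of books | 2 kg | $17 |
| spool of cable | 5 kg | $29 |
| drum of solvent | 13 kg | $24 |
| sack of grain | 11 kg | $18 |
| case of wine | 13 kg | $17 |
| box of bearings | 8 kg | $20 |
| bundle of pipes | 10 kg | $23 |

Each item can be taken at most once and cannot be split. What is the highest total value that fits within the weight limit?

Check high-value combinations within 20 kg:
- carton of books+spool of cable+drum of solvent: weight 2+5+13=20, value 17+29+24=70
- carton of books+spool of cable+bundle of pipes: weight 2+5+10=17, value 17+29+23=69
- carton of books+spool of cable+box of bearings: weight 2+5+8=15, value 17+29+20=66
Best: $70.

$70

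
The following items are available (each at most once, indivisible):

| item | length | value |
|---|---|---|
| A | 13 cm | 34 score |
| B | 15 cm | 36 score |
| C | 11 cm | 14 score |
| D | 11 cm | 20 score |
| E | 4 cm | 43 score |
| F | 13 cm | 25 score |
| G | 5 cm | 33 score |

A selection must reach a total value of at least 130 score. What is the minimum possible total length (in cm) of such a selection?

33

Subsets with value ≥ 130, sorted by total length:
- A+D+E+G: length 33, value 130
- A+E+F+G: length 35, value 135
- B+D+E+G: length 35, value 132
Minimum length: 33 cm.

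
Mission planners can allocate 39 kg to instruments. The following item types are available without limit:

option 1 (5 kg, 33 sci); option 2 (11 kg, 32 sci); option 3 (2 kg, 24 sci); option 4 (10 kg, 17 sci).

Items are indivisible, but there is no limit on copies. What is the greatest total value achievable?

Best value-per-unit is option 3 at 24/2, and filling with it alone uses mass 19×2=38. No mix of the others beats 19×24 = 456.

456 sci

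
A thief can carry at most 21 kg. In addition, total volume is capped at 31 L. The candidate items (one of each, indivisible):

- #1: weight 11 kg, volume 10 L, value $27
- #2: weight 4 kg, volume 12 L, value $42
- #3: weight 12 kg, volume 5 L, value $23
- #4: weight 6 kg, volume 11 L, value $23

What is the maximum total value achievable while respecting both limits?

$69

Feasible sets respecting both limits:
- #1+#2: weight 15, volume 22, value 69
- #2+#3: weight 16, volume 17, value 65
- #2+#4: weight 10, volume 23, value 65
Best: $69.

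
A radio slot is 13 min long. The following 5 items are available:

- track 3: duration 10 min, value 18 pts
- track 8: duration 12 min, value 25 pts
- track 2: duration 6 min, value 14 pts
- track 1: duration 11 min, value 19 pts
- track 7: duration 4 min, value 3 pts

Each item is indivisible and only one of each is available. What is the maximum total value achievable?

25 pts

Check high-value combinations within 13 min:
- track 8: duration 12, value 25
- track 1: duration 11, value 19
- track 3: duration 10, value 18
- track 2+track 7: duration 6+4=10, value 14+3=17
Best: 25 pts.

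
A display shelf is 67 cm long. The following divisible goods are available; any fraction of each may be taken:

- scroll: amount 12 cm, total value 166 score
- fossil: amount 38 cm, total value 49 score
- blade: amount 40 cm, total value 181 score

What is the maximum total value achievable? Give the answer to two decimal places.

366.34

Take in order of value per unit:
- scroll (166/12 per unit): all 12 → value 166, running total 166.00
- blade (181/40 per unit): all 40 → value 181, running total 347.00
- fossil (49/38 per unit): 15 of 38 → value 15×49/38 = 19.3421, running total 366.34
Total 366.34.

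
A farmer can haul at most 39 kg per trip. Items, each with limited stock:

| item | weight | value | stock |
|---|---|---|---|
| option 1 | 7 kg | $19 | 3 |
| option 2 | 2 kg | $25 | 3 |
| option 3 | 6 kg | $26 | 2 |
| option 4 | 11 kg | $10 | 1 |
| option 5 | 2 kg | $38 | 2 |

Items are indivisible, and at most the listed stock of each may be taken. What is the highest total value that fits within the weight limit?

Best selections within weight 39 and stock limits:
- 2×option 1 + 3×option 2 + 2×option 3 + 2×option 5: weight 36, value 241
- 3×option 1 + 3×option 2 + 1×option 3 + 2×option 5: weight 37, value 234
Best: $241.

$241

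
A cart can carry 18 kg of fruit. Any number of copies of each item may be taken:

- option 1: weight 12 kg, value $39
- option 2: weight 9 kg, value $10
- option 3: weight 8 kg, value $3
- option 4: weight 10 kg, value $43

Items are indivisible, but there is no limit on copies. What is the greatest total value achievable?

$46

Best value-per-unit is option 4 at 43/10; filling with it alone gives 1×43 = 43.
Optimal mix: 1×option 3 + 1×option 4 → weight 18, value 46.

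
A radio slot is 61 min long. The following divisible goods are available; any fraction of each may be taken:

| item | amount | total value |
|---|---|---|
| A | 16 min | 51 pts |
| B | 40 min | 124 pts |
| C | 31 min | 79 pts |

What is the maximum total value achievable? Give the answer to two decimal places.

Take in order of value per unit:
- A (51/16 per unit): all 16 → value 51, running total 51.00
- B (124/40 per unit): all 40 → value 124, running total 175.00
- C (79/31 per unit): 5 of 31 → value 5×79/31 = 12.7419, running total 187.74
Total 187.74.

187.74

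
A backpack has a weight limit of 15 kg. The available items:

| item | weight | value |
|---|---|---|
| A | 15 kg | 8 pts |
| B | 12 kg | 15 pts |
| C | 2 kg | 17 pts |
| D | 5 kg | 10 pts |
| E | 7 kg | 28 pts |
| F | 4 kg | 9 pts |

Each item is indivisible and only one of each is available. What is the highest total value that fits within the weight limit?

Check high-value combinations within 15 kg:
- C+D+E: weight 2+5+7=14, value 17+10+28=55
- C+E+F: weight 2+7+4=13, value 17+28+9=54
- C+E: weight 2+7=9, value 17+28=45
- D+E: weight 5+7=12, value 10+28=38
- E+F: weight 7+4=11, value 28+9=37
Best: 55 pts.

55 pts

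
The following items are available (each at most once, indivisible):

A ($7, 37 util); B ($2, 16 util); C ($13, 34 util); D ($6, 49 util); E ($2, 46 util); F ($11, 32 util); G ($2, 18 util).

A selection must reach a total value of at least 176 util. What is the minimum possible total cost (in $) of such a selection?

Subsets with value ≥ 176, sorted by total cost:
- A+D+E+F+G: cost 28, value 182
- A+B+D+E+F: cost 28, value 180
- A+B+D+E+F+G: cost 30, value 198
Minimum cost: 28 $.

28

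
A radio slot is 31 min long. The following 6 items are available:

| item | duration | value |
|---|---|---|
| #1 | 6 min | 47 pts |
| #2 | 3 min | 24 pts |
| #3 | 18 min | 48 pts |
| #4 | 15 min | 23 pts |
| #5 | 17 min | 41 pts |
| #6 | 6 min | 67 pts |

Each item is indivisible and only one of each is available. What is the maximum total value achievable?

Check high-value combinations within 31 min:
- #1+#3+#6: duration 6+18+6=30, value 47+48+67=162
- #1+#2+#4+#6: duration 6+3+15+6=30, value 47+24+23+67=161
- #1+#5+#6: duration 6+17+6=29, value 47+41+67=155
Best: 162 pts.

162 pts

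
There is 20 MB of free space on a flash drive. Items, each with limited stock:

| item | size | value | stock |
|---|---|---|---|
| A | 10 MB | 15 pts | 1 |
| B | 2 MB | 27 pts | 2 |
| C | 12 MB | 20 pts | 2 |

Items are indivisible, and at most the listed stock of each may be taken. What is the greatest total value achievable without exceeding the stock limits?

Best selections within size 20 and stock limits:
- 2×B + 1×C: size 16, value 74
- 1×A + 2×B: size 14, value 69
- 2×B: size 4, value 54
- 1×B + 1×C: size 14, value 47
Best: 74 pts.

74 pts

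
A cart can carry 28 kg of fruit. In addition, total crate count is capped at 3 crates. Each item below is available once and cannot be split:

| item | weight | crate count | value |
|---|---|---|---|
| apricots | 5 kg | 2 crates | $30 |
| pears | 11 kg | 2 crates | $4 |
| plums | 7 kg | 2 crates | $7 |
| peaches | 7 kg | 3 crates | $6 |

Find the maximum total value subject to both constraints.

Feasible sets respecting both limits:
- apricots: weight 5, crate count 2, value 30
- plums: weight 7, crate count 2, value 7
- peaches: weight 7, crate count 3, value 6
Best: $30.

$30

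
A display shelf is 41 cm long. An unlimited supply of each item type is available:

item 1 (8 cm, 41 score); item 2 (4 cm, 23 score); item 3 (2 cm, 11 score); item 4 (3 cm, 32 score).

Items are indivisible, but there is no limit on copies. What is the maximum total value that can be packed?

Best value-per-unit is item 4 at 32/3; filling with it alone gives 13×32 = 416.
Optimal mix: 1×item 3 + 13×item 4 → length 41, value 427.

427 score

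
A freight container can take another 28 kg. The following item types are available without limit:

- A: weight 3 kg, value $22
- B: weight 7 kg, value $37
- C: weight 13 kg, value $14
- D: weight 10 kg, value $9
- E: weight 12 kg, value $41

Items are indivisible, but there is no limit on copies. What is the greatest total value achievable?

$198

Best value-per-unit is A at 22/3, and filling with it alone uses weight 9×3=27. No mix of the others beats 9×22 = 198.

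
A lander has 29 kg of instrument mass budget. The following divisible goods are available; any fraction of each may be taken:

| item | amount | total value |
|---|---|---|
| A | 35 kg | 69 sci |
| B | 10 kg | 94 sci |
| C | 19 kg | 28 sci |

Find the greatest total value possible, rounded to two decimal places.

131.46

Take in order of value per unit:
- B (94/10 per unit): all 10 → value 94, running total 94.00
- A (69/35 per unit): 19 of 35 → value 19×69/35 = 37.4571, running total 131.46
Total 131.46.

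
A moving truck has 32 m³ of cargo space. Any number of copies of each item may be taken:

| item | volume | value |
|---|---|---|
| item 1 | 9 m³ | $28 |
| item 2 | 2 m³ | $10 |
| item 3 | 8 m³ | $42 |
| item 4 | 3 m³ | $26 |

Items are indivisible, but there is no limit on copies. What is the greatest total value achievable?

$270

Best value-per-unit is item 4 at 26/3; filling with it alone gives 10×26 = 260.
Optimal mix: 1×item 2 + 10×item 4 → volume 32, value 270.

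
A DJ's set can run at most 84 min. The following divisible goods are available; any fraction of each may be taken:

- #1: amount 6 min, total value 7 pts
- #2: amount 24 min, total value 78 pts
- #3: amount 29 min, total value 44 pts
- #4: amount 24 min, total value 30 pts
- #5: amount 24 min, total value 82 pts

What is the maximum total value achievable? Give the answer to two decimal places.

Take in order of value per unit:
- #5 (82/24 per unit): all 24 → value 82, running total 82.00
- #2 (78/24 per unit): all 24 → value 78, running total 160.00
- #3 (44/29 per unit): all 29 → value 44, running total 204.00
- #4 (30/24 per unit): 7 of 24 → value 7×30/24 = 8.7500, running total 212.75
Total 212.75.

212.75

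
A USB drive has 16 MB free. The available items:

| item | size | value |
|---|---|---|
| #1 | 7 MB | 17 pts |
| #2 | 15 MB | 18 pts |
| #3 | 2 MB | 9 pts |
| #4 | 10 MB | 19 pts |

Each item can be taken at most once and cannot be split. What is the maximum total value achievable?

Check high-value combinations within 16 MB:
- #3+#4: size 2+10=12, value 9+19=28
- #1+#3: size 7+2=9, value 17+9=26
- #4: size 10, value 19
Best: 28 pts.

28 pts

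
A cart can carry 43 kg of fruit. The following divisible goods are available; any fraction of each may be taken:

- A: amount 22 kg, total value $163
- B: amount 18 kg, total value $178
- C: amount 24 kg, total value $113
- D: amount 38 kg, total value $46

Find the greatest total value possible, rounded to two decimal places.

355.13

Take in order of value per unit:
- B (178/18 per unit): all 18 → value 178, running total 178.00
- A (163/22 per unit): all 22 → value 163, running total 341.00
- C (113/24 per unit): 3 of 24 → value 3×113/24 = 14.1250, running total 355.13
Total 355.13.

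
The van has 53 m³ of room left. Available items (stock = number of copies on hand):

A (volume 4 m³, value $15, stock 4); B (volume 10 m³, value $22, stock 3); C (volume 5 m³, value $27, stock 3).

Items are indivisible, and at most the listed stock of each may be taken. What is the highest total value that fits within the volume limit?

$185

Best selections within volume 53 and stock limits:
- 4×A + 2×B + 3×C: volume 51, value 185
- 2×A + 3×B + 3×C: volume 53, value 177
Best: $185.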